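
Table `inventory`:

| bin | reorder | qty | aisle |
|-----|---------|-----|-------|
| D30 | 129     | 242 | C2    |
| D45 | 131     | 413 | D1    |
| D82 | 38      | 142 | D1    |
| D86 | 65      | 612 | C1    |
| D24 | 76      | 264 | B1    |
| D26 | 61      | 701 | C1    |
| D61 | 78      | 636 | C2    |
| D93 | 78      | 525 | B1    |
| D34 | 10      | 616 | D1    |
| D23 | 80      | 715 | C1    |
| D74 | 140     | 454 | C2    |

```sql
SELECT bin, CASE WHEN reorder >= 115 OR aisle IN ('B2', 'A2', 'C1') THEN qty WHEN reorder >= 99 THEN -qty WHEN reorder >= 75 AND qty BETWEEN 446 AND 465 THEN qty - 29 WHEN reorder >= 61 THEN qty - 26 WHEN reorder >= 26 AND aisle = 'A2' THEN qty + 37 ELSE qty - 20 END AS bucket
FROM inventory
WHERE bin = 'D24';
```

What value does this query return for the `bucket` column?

238

bin = D24: reorder=76, qty=264, aisle=B1.
reorder >= 115 OR aisle IN ('B2', 'A2', 'C1') → false
reorder >= 99 → false
reorder >= 75 AND qty BETWEEN 446 AND 465 → false
reorder >= 61 → true → 238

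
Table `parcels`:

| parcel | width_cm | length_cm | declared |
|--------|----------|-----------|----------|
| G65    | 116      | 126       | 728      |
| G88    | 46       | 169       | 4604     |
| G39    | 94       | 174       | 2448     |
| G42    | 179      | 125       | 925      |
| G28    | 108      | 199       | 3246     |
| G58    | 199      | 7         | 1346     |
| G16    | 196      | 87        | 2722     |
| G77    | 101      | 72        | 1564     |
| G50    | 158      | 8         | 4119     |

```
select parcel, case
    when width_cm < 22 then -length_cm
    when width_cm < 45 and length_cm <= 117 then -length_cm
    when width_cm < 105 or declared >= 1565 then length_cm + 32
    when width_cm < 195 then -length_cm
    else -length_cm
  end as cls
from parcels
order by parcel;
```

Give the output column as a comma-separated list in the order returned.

119, 231, 206, -125, 40, -7, -126, 104, 201

parcel=G16: width_cm < 105 or declared >= 1565 → 119
parcel=G28: width_cm < 105 or declared >= 1565 → 231
parcel=G39: width_cm < 105 or declared >= 1565 → 206
parcel=G42: width_cm < 195 → -125
parcel=G50: width_cm < 105 or declared >= 1565 → 40
parcel=G58: ELSE → -7
parcel=G65: width_cm < 195 → -126
parcel=G77: width_cm < 105 or declared >= 1565 → 104
parcel=G88: width_cm < 105 or declared >= 1565 → 201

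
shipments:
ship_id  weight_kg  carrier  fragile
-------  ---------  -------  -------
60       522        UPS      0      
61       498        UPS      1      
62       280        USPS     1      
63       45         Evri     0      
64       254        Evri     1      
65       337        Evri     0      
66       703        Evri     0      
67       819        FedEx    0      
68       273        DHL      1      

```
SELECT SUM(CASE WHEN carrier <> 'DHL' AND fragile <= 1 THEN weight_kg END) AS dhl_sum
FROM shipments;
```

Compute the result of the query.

3458

ship_id=60: ✓ → 522
ship_id=61: ✓ → 498
ship_id=62: ✓ → 280
ship_id=63: ✓ → 45
ship_id=64: ✓ → 254
ship_id=65: ✓ → 337
ship_id=66: ✓ → 703
ship_id=67: ✓ → 819
ship_id=68: ✗
dhl_sum = 522 + 498 + 280 + 45 + 254 + 337 + 703 + 819 = 3458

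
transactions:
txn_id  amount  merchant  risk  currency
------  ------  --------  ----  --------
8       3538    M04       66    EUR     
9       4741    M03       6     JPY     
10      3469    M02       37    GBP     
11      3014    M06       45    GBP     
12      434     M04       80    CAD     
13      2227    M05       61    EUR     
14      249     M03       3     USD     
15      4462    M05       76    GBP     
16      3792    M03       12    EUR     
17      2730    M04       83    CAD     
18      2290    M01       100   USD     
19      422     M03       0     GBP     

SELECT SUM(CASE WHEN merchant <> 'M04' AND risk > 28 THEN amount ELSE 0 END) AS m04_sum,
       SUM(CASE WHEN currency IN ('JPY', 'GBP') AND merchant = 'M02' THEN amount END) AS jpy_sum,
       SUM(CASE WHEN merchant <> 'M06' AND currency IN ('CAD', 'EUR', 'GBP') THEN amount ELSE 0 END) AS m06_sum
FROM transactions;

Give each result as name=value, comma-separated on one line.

m04_sum=15462, jpy_sum=3469, m06_sum=21074

[m04_sum: merchant <> 'M04' AND risk > 28]
txn_id=8: ✗
txn_id=9: ✗
txn_id=10: ✓ → 3469
txn_id=11: ✓ → 3014
txn_id=12: ✗
txn_id=13: ✓ → 2227
txn_id=14: ✗
txn_id=15: ✓ → 4462
txn_id=16: ✗
txn_id=17: ✗
txn_id=18: ✓ → 2290
txn_id=19: ✗
m04_sum = 3469 + 3014 + 2227 + 4462 + 2290 = 15462
—
[jpy_sum: currency IN ('JPY', 'GBP') AND merchant = 'M02']
txn_id=8: ✗
txn_id=9: ✗
txn_id=10: ✓ → 3469
txn_id=11: ✗
txn_id=12: ✗
txn_id=13: ✗
txn_id=14: ✗
txn_id=15: ✗
txn_id=16: ✗
txn_id=17: ✗
txn_id=18: ✗
txn_id=19: ✗
jpy_sum = 3469
—
[m06_sum: merchant <> 'M06' AND currency IN ('CAD', 'EUR', 'GBP')]
txn_id=8: ✓ → 3538
txn_id=9: ✗
txn_id=10: ✓ → 3469
txn_id=11: ✗
txn_id=12: ✓ → 434
txn_id=13: ✓ → 2227
txn_id=14: ✗
txn_id=15: ✓ → 4462
txn_id=16: ✓ → 3792
txn_id=17: ✓ → 2730
txn_id=18: ✗
txn_id=19: ✓ → 422
m06_sum = 3538 + 3469 + 434 + 2227 + 4462 + 3792 + 2730 + 422 = 21074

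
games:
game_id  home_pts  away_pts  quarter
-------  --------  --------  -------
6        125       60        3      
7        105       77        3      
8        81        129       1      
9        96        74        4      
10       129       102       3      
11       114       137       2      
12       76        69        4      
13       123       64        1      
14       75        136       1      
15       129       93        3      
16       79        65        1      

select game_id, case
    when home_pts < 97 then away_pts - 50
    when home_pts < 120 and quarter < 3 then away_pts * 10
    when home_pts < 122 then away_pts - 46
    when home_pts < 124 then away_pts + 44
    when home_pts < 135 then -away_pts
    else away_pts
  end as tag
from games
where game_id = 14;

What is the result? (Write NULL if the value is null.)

86

game_id = 14: home_pts=75, away_pts=136, quarter=1.
home_pts < 97 → true → 86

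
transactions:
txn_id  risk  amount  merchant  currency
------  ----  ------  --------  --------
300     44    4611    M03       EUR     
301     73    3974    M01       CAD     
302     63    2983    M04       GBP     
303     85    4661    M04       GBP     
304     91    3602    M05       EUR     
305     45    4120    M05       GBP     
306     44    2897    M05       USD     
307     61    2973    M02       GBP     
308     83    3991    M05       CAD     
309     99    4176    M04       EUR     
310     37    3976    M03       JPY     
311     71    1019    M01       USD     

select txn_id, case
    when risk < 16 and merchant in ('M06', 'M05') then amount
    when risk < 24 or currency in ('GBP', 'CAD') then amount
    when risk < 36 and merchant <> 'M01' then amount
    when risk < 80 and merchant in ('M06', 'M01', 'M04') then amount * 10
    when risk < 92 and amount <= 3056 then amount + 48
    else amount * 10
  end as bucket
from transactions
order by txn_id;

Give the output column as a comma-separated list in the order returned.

txn_id=300: ELSE → 46110
txn_id=301: risk < 24 or currency in ('GBP', 'CAD') → 3974
txn_id=302: risk < 24 or currency in ('GBP', 'CAD') → 2983
txn_id=303: risk < 24 or currency in ('GBP', 'CAD') → 4661
txn_id=304: ELSE → 36020
txn_id=305: risk < 24 or currency in ('GBP', 'CAD') → 4120
txn_id=306: risk < 92 and amount <= 3056 → 2945
txn_id=307: risk < 24 or currency in ('GBP', 'CAD') → 2973
txn_id=308: risk < 24 or currency in ('GBP', 'CAD') → 3991
txn_id=309: ELSE → 41760
txn_id=310: ELSE → 39760
txn_id=311: risk < 80 and merchant in ('M06', 'M01', 'M04') → 10190

46110, 3974, 2983, 4661, 36020, 4120, 2945, 2973, 3991, 41760, 39760, 10190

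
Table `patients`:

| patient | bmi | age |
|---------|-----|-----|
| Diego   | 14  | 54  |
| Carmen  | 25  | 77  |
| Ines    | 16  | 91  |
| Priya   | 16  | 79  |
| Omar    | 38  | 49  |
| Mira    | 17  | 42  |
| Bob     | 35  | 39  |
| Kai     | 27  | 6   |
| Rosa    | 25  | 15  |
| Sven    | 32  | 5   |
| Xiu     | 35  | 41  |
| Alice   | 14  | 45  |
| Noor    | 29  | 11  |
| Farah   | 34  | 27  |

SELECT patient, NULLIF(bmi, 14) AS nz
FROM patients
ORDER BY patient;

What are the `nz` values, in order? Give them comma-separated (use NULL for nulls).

patient=Alice: bmi=14 vs 14: equal → NULL
patient=Bob: bmi=35 vs 14: differ → 35
patient=Carmen: bmi=25 vs 14: differ → 25
patient=Diego: bmi=14 vs 14: equal → NULL
patient=Farah: bmi=34 vs 14: differ → 34
patient=Ines: bmi=16 vs 14: differ → 16
patient=Kai: bmi=27 vs 14: differ → 27
patient=Mira: bmi=17 vs 14: differ → 17
patient=Noor: bmi=29 vs 14: differ → 29
patient=Omar: bmi=38 vs 14: differ → 38
patient=Priya: bmi=16 vs 14: differ → 16
patient=Rosa: bmi=25 vs 14: differ → 25
patient=Sven: bmi=32 vs 14: differ → 32
patient=Xiu: bmi=35 vs 14: differ → 35

NULL, 35, 25, NULL, 34, 16, 27, 17, 29, 38, 16, 25, 32, 35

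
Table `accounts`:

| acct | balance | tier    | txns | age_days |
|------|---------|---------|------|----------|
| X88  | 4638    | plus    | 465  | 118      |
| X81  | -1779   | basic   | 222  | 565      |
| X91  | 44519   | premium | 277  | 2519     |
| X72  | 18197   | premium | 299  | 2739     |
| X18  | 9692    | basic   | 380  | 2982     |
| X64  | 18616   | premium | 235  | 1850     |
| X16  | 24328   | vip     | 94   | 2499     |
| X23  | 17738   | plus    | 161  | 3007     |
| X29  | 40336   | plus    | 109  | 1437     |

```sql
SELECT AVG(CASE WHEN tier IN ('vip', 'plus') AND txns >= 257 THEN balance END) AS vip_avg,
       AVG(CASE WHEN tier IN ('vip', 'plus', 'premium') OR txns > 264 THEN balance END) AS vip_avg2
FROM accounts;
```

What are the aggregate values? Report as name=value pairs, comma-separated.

vip_avg=4638, vip_avg2=22258

[vip_avg: tier IN ('vip', 'plus') AND txns >= 257]
acct=X88: ✓ → 4638
acct=X81: ✗
acct=X91: ✗
acct=X72: ✗
acct=X18: ✗
acct=X64: ✗
acct=X16: ✗
acct=X23: ✗
acct=X29: ✗
vip_avg = 4638
—
[vip_avg2: tier IN ('vip', 'plus', 'premium') OR txns > 264]
acct=X88: ✓ → 4638
acct=X81: ✗
acct=X91: ✓ → 44519
acct=X72: ✓ → 18197
acct=X18: ✓ → 9692
acct=X64: ✓ → 18616
acct=X16: ✓ → 24328
acct=X23: ✓ → 17738
acct=X29: ✓ → 40336
vip_avg2 = (4638 + 44519 + 18197 + 9692 + 18616 + 24328 + 17738 + 40336) / 8 = 22258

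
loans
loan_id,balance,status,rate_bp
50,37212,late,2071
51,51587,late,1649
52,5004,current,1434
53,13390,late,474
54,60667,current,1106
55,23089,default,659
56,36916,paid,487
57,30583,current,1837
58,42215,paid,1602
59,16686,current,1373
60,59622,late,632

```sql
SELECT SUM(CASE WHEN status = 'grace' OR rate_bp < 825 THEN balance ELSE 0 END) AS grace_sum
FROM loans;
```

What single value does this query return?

133017

loan_id=50: ✗
loan_id=51: ✗
loan_id=52: ✗
loan_id=53: ✓ → 13390
loan_id=54: ✗
loan_id=55: ✓ → 23089
loan_id=56: ✓ → 36916
loan_id=57: ✗
loan_id=58: ✗
loan_id=59: ✗
loan_id=60: ✓ → 59622
grace_sum = 13390 + 23089 + 36916 + 59622 = 133017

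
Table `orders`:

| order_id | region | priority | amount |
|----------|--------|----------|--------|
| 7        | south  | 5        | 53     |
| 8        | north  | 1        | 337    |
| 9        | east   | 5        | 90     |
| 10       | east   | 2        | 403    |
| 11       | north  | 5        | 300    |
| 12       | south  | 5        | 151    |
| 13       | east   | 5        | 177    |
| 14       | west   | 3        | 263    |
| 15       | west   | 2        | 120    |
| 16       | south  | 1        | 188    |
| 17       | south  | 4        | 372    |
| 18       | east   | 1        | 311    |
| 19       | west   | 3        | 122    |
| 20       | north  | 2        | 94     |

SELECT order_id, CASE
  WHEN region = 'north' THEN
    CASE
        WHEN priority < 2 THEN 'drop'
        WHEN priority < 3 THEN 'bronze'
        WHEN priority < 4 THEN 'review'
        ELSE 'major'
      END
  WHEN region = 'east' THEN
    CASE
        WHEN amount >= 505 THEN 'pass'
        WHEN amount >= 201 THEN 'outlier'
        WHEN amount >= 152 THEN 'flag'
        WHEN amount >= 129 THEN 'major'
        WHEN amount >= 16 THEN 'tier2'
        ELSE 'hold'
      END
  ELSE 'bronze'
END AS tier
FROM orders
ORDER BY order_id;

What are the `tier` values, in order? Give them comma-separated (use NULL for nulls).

bronze, drop, tier2, outlier, major, bronze, flag, bronze, bronze, bronze, bronze, outlier, bronze, bronze

order_id=7: region='south' → outer ELSE → bronze
order_id=8: region='north' → inner[priority < 2] → drop
order_id=9: region='east' → inner[amount >= 16] → tier2
order_id=10: region='east' → inner[amount >= 201] → outlier
order_id=11: region='north' → inner[ELSE] → major
order_id=12: region='south' → outer ELSE → bronze
order_id=13: region='east' → inner[amount >= 152] → flag
order_id=14: region='west' → outer ELSE → bronze
order_id=15: region='west' → outer ELSE → bronze
order_id=16: region='south' → outer ELSE → bronze
order_id=17: region='south' → outer ELSE → bronze
order_id=18: region='east' → inner[amount >= 201] → outlier
order_id=19: region='west' → outer ELSE → bronze
order_id=20: region='north' → inner[priority < 3] → bronze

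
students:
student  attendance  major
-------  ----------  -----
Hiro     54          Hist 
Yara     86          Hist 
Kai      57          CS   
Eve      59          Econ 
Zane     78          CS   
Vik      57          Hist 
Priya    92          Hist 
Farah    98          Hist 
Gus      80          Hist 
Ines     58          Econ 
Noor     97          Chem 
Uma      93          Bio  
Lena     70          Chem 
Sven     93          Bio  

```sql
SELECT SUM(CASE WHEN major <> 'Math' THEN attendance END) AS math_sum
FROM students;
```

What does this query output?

1072

student=Hiro: ✓ → 54
student=Yara: ✓ → 86
student=Kai: ✓ → 57
student=Eve: ✓ → 59
student=Zane: ✓ → 78
student=Vik: ✓ → 57
student=Priya: ✓ → 92
student=Farah: ✓ → 98
student=Gus: ✓ → 80
student=Ines: ✓ → 58
student=Noor: ✓ → 97
student=Uma: ✓ → 93
student=Lena: ✓ → 70
student=Sven: ✓ → 93
math_sum = 54 + 86 + 57 + 59 + 78 + 57 + 92 + 98 + 80 + 58 + 97 + 93 + 70 + 93 = 1072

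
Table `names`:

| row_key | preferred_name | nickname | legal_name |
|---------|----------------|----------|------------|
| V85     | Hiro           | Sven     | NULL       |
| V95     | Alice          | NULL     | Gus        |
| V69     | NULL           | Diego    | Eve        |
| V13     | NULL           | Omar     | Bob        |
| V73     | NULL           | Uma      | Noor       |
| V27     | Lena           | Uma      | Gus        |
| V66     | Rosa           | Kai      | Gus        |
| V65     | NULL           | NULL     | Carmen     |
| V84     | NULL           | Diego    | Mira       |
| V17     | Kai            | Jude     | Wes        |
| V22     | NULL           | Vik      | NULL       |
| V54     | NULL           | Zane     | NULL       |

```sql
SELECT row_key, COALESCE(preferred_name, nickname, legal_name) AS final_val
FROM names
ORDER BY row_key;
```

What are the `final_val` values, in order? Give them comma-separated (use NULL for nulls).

Omar, Kai, Vik, Lena, Zane, Carmen, Rosa, Diego, Uma, Diego, Hiro, Alice

row_key=V13: preferred_name=NULL, nickname=Omar → Omar
row_key=V17: preferred_name=Kai → Kai
row_key=V22: preferred_name=NULL, nickname=Vik → Vik
row_key=V27: preferred_name=Lena → Lena
row_key=V54: preferred_name=NULL, nickname=Zane → Zane
row_key=V65: preferred_name=NULL, nickname=NULL, legal_name=Carmen → Carmen
row_key=V66: preferred_name=Rosa → Rosa
row_key=V69: preferred_name=NULL, nickname=Diego → Diego
row_key=V73: preferred_name=NULL, nickname=Uma → Uma
row_key=V84: preferred_name=NULL, nickname=Diego → Diego
row_key=V85: preferred_name=Hiro → Hiro
row_key=V95: preferred_name=Alice → Alice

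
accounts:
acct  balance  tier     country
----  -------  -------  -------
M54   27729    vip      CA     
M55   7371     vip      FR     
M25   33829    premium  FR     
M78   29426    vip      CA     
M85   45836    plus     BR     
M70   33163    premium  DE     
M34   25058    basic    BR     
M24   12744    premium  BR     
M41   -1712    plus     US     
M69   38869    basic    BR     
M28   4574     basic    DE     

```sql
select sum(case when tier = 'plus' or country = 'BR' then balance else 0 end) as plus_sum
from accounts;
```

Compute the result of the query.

120795

acct=M54: ✗
acct=M55: ✗
acct=M25: ✗
acct=M78: ✗
acct=M85: ✓ → 45836
acct=M70: ✗
acct=M34: ✓ → 25058
acct=M24: ✓ → 12744
acct=M41: ✓ → -1712
acct=M69: ✓ → 38869
acct=M28: ✗
plus_sum = 45836 + 25058 + 12744 + -1712 + 38869 = 120795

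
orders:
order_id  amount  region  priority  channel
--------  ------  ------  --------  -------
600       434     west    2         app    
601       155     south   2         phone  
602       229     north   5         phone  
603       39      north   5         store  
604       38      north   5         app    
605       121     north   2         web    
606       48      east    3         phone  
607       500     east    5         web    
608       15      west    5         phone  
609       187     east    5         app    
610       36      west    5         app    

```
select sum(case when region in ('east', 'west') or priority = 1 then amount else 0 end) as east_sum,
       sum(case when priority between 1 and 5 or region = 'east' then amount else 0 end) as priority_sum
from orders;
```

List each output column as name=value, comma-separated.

[east_sum: region in ('east', 'west') or priority = 1]
order_id=600: ✓ → 434
order_id=601: ✗
order_id=602: ✗
order_id=603: ✗
order_id=604: ✗
order_id=605: ✗
order_id=606: ✓ → 48
order_id=607: ✓ → 500
order_id=608: ✓ → 15
order_id=609: ✓ → 187
order_id=610: ✓ → 36
east_sum = 434 + 48 + 500 + 15 + 187 + 36 = 1220
—
[priority_sum: priority between 1 and 5 or region = 'east']
order_id=600: ✓ → 434
order_id=601: ✓ → 155
order_id=602: ✓ → 229
order_id=603: ✓ → 39
order_id=604: ✓ → 38
order_id=605: ✓ → 121
order_id=606: ✓ → 48
order_id=607: ✓ → 500
order_id=608: ✓ → 15
order_id=609: ✓ → 187
order_id=610: ✓ → 36
priority_sum = 434 + 155 + 229 + 39 + 38 + 121 + 48 + 500 + 15 + 187 + 36 = 1802

east_sum=1220, priority_sum=1802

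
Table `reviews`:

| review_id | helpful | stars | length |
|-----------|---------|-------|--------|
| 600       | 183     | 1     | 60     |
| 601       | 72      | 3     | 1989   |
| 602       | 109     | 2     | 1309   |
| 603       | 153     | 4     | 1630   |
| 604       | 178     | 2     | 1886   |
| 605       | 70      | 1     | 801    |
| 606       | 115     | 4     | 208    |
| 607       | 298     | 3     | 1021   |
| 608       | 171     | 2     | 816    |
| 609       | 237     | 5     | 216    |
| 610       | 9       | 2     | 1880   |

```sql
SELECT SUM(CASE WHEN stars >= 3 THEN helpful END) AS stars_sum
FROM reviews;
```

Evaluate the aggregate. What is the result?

review_id=600: ✗
review_id=601: ✓ → 72
review_id=602: ✗
review_id=603: ✓ → 153
review_id=604: ✗
review_id=605: ✗
review_id=606: ✓ → 115
review_id=607: ✓ → 298
review_id=608: ✗
review_id=609: ✓ → 237
review_id=610: ✗
stars_sum = 72 + 153 + 115 + 298 + 237 = 875

875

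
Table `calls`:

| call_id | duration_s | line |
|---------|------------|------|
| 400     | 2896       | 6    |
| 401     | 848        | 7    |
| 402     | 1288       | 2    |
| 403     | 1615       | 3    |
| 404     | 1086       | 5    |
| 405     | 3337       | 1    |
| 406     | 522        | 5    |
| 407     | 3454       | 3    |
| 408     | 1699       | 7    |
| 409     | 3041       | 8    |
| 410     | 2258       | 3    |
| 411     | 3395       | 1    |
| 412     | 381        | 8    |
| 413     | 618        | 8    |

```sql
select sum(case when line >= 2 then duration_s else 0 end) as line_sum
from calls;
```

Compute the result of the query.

call_id=400: ✓ → 2896
call_id=401: ✓ → 848
call_id=402: ✓ → 1288
call_id=403: ✓ → 1615
call_id=404: ✓ → 1086
call_id=405: ✗
call_id=406: ✓ → 522
call_id=407: ✓ → 3454
call_id=408: ✓ → 1699
call_id=409: ✓ → 3041
call_id=410: ✓ → 2258
call_id=411: ✗
call_id=412: ✓ → 381
call_id=413: ✓ → 618
line_sum = 2896 + 848 + 1288 + 1615 + 1086 + 522 + 3454 + 1699 + 3041 + 2258 + 381 + 618 = 19706

19706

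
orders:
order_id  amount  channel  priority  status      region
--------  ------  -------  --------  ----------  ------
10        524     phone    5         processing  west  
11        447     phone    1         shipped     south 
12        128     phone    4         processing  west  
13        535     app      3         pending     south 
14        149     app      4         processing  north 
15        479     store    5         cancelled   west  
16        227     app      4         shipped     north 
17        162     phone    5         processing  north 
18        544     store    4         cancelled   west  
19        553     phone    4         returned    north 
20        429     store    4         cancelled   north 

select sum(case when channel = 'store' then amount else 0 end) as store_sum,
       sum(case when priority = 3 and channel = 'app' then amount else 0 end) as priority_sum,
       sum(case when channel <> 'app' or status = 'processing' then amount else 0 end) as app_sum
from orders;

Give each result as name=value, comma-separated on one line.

store_sum=1452, priority_sum=535, app_sum=3415

[store_sum: channel = 'store']
order_id=10: ✗
order_id=11: ✗
order_id=12: ✗
order_id=13: ✗
order_id=14: ✗
order_id=15: ✓ → 479
order_id=16: ✗
order_id=17: ✗
order_id=18: ✓ → 544
order_id=19: ✗
order_id=20: ✓ → 429
store_sum = 479 + 544 + 429 = 1452
—
[priority_sum: priority = 3 and channel = 'app']
order_id=10: ✗
order_id=11: ✗
order_id=12: ✗
order_id=13: ✓ → 535
order_id=14: ✗
order_id=15: ✗
order_id=16: ✗
order_id=17: ✗
order_id=18: ✗
order_id=19: ✗
order_id=20: ✗
priority_sum = 535
—
[app_sum: channel <> 'app' or status = 'processing']
order_id=10: ✓ → 524
order_id=11: ✓ → 447
order_id=12: ✓ → 128
order_id=13: ✗
order_id=14: ✓ → 149
order_id=15: ✓ → 479
order_id=16: ✗
order_id=17: ✓ → 162
order_id=18: ✓ → 544
order_id=19: ✓ → 553
order_id=20: ✓ → 429
app_sum = 524 + 447 + 128 + 149 + 479 + 162 + 544 + 553 + 429 = 3415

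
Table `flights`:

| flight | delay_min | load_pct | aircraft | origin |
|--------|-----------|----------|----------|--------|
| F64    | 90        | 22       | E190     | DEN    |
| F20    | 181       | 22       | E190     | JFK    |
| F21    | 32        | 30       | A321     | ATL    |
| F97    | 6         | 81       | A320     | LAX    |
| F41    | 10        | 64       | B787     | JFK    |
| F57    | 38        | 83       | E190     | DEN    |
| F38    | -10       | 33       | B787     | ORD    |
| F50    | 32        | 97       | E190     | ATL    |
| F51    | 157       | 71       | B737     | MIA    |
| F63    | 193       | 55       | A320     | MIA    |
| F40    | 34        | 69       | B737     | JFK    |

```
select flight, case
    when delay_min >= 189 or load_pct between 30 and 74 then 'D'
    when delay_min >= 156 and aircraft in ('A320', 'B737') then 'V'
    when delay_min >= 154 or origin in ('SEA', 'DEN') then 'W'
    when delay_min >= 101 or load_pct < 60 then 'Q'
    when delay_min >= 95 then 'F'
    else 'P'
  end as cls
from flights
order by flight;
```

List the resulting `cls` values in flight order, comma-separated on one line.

W, D, D, D, D, P, D, W, D, W, P

flight=F20: delay_min >= 154 or origin in ('SEA', 'DEN') → W
flight=F21: delay_min >= 189 or load_pct between 30 and 74 → D
flight=F38: delay_min >= 189 or load_pct between 30 and 74 → D
flight=F40: delay_min >= 189 or load_pct between 30 and 74 → D
flight=F41: delay_min >= 189 or load_pct between 30 and 74 → D
flight=F50: ELSE → P
flight=F51: delay_min >= 189 or load_pct between 30 and 74 → D
flight=F57: delay_min >= 154 or origin in ('SEA', 'DEN') → W
flight=F63: delay_min >= 189 or load_pct between 30 and 74 → D
flight=F64: delay_min >= 154 or origin in ('SEA', 'DEN') → W
flight=F97: ELSE → P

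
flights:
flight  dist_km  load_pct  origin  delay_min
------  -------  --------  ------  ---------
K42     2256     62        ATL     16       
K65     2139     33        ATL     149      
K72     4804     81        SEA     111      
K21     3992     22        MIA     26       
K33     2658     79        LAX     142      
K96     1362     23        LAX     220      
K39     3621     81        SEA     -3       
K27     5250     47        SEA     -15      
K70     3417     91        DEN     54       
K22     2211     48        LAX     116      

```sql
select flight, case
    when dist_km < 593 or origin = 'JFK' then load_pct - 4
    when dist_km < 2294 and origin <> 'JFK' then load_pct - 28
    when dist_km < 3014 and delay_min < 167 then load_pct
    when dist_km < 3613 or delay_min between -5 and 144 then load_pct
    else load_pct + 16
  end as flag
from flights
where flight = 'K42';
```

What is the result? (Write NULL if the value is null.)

34

flight = K42: dist_km=2256, load_pct=62, origin=ATL, delay_min=16.
dist_km < 593 or origin = 'JFK' → false
dist_km < 2294 and origin <> 'JFK' → true → 34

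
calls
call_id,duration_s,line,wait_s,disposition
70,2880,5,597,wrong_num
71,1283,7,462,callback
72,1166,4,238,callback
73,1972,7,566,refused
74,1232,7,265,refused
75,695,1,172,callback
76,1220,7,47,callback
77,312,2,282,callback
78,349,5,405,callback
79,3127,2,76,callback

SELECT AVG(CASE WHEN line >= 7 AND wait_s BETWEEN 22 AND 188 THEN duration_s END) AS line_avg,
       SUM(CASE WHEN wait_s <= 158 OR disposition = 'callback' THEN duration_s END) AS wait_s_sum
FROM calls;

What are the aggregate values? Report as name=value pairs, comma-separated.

line_avg=1220, wait_s_sum=8152

[line_avg: line >= 7 AND wait_s BETWEEN 22 AND 188]
call_id=70: ✗
call_id=71: ✗
call_id=72: ✗
call_id=73: ✗
call_id=74: ✗
call_id=75: ✗
call_id=76: ✓ → 1220
call_id=77: ✗
call_id=78: ✗
call_id=79: ✗
line_avg = 1220
—
[wait_s_sum: wait_s <= 158 OR disposition = 'callback']
call_id=70: ✗
call_id=71: ✓ → 1283
call_id=72: ✓ → 1166
call_id=73: ✗
call_id=74: ✗
call_id=75: ✓ → 695
call_id=76: ✓ → 1220
call_id=77: ✓ → 312
call_id=78: ✓ → 349
call_id=79: ✓ → 3127
wait_s_sum = 1283 + 1166 + 695 + 1220 + 312 + 349 + 3127 = 8152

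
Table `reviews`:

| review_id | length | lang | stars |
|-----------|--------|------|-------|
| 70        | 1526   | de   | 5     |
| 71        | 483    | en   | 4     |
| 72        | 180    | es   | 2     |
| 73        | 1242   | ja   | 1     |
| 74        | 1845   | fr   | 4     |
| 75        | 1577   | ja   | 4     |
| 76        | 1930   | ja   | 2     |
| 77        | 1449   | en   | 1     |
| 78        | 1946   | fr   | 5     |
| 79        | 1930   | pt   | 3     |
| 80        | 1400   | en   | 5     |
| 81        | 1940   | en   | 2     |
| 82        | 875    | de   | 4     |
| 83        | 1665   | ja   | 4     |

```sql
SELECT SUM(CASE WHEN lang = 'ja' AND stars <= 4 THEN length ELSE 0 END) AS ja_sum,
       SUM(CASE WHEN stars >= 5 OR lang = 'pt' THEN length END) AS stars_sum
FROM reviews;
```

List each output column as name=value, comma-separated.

ja_sum=6414, stars_sum=6802

[ja_sum: lang = 'ja' AND stars <= 4]
review_id=70: ✗
review_id=71: ✗
review_id=72: ✗
review_id=73: ✓ → 1242
review_id=74: ✗
review_id=75: ✓ → 1577
review_id=76: ✓ → 1930
review_id=77: ✗
review_id=78: ✗
review_id=79: ✗
review_id=80: ✗
review_id=81: ✗
review_id=82: ✗
review_id=83: ✓ → 1665
ja_sum = 1242 + 1577 + 1930 + 1665 = 6414
—
[stars_sum: stars >= 5 OR lang = 'pt']
review_id=70: ✓ → 1526
review_id=71: ✗
review_id=72: ✗
review_id=73: ✗
review_id=74: ✗
review_id=75: ✗
review_id=76: ✗
review_id=77: ✗
review_id=78: ✓ → 1946
review_id=79: ✓ → 1930
review_id=80: ✓ → 1400
review_id=81: ✗
review_id=82: ✗
review_id=83: ✗
stars_sum = 1526 + 1946 + 1930 + 1400 = 6802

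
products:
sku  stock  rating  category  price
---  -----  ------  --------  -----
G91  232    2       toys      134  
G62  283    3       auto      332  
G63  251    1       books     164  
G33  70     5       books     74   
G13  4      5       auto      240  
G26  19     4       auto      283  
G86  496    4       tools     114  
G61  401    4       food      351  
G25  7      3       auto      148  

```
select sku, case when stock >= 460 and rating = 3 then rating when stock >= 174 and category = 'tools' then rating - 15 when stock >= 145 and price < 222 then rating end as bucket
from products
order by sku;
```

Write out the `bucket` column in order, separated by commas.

sku=G13: (no match → NULL) → NULL
sku=G25: (no match → NULL) → NULL
sku=G26: (no match → NULL) → NULL
sku=G33: (no match → NULL) → NULL
sku=G61: (no match → NULL) → NULL
sku=G62: (no match → NULL) → NULL
sku=G63: stock >= 145 and price < 222 → 1
sku=G86: stock >= 174 and category = 'tools' → -11
sku=G91: stock >= 145 and price < 222 → 2

NULL, NULL, NULL, NULL, NULL, NULL, 1, -11, 2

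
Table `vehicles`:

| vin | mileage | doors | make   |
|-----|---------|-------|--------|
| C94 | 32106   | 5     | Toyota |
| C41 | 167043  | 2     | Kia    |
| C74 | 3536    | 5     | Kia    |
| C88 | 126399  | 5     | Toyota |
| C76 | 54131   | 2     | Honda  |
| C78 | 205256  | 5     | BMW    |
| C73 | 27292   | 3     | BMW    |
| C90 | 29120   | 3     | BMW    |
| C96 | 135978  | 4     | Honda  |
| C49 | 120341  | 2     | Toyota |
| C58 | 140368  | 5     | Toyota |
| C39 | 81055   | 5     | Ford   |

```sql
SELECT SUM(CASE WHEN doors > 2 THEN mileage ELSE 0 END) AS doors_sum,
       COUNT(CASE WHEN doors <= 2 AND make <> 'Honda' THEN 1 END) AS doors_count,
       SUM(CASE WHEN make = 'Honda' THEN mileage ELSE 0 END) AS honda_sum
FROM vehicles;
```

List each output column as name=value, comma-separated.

[doors_sum: doors > 2]
vin=C94: ✓ → 32106
vin=C41: ✗
vin=C74: ✓ → 3536
vin=C88: ✓ → 126399
vin=C76: ✗
vin=C78: ✓ → 205256
vin=C73: ✓ → 27292
vin=C90: ✓ → 29120
vin=C96: ✓ → 135978
vin=C49: ✗
vin=C58: ✓ → 140368
vin=C39: ✓ → 81055
doors_sum = 32106 + 3536 + 126399 + 205256 + 27292 + 29120 + 135978 + 140368 + 81055 = 781110
—
[doors_count: doors <= 2 AND make <> 'Honda']
vin=C94: ✗
vin=C41: ✓ → 1
vin=C74: ✗
vin=C88: ✗
vin=C76: ✗
vin=C78: ✗
vin=C73: ✗
vin=C90: ✗
vin=C96: ✗
vin=C49: ✓ → 1
vin=C58: ✗
vin=C39: ✗
doors_count = COUNT(1, 1) = 2
—
[honda_sum: make = 'Honda']
vin=C94: ✗
vin=C41: ✗
vin=C74: ✗
vin=C88: ✗
vin=C76: ✓ → 54131
vin=C78: ✗
vin=C73: ✗
vin=C90: ✗
vin=C96: ✓ → 135978
vin=C49: ✗
vin=C58: ✗
vin=C39: ✗
honda_sum = 54131 + 135978 = 190109

doors_sum=781110, doors_count=2, honda_sum=190109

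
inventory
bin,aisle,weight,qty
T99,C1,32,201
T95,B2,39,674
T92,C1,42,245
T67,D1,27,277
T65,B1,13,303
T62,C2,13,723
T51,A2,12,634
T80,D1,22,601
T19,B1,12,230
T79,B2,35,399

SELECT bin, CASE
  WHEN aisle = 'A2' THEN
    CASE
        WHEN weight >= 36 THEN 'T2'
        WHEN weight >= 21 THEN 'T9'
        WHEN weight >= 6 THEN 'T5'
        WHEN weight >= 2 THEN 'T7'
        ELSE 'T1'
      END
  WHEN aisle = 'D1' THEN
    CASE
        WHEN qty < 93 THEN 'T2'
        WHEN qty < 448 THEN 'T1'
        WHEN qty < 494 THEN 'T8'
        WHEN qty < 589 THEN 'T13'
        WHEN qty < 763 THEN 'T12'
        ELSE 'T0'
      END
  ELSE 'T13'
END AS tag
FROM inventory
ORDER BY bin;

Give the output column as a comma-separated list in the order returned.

bin=T19: aisle='B1' → outer ELSE → T13
bin=T51: aisle='A2' → inner[weight >= 6] → T5
bin=T62: aisle='C2' → outer ELSE → T13
bin=T65: aisle='B1' → outer ELSE → T13
bin=T67: aisle='D1' → inner[qty < 448] → T1
bin=T79: aisle='B2' → outer ELSE → T13
bin=T80: aisle='D1' → inner[qty < 763] → T12
bin=T92: aisle='C1' → outer ELSE → T13
bin=T95: aisle='B2' → outer ELSE → T13
bin=T99: aisle='C1' → outer ELSE → T13

T13, T5, T13, T13, T1, T13, T12, T13, T13, T13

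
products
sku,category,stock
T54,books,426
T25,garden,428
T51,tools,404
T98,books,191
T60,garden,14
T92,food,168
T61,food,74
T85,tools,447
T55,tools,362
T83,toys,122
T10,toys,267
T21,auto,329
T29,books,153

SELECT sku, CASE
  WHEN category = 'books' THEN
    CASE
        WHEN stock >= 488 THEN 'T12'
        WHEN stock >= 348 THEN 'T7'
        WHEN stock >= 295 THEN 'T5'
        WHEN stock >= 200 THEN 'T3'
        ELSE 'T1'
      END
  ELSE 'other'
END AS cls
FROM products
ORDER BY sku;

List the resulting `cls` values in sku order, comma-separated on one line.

sku=T10: category='toys' → outer ELSE → other
sku=T21: category='auto' → outer ELSE → other
sku=T25: category='garden' → outer ELSE → other
sku=T29: category='books' → inner[ELSE] → T1
sku=T51: category='tools' → outer ELSE → other
sku=T54: category='books' → inner[stock >= 348] → T7
sku=T55: category='tools' → outer ELSE → other
sku=T60: category='garden' → outer ELSE → other
sku=T61: category='food' → outer ELSE → other
sku=T83: category='toys' → outer ELSE → other
sku=T85: category='tools' → outer ELSE → other
sku=T92: category='food' → outer ELSE → other
sku=T98: category='books' → inner[ELSE] → T1

other, other, other, T1, other, T7, other, other, other, other, other, other, T1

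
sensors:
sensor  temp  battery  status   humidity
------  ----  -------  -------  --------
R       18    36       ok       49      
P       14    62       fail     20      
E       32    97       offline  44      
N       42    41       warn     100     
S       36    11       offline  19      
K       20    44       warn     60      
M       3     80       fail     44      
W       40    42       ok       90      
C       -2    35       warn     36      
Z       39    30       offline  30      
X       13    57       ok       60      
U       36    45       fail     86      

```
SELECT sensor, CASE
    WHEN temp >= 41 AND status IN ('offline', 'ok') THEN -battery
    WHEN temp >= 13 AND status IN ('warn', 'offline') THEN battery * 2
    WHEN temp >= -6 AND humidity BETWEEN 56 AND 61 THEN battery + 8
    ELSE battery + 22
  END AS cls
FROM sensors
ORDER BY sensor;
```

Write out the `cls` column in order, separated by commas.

57, 194, 88, 102, 82, 84, 58, 22, 67, 64, 65, 60

sensor=C: ELSE → 57
sensor=E: temp >= 13 AND status IN ('warn', 'offline') → 194
sensor=K: temp >= 13 AND status IN ('warn', 'offline') → 88
sensor=M: ELSE → 102
sensor=N: temp >= 13 AND status IN ('warn', 'offline') → 82
sensor=P: ELSE → 84
sensor=R: ELSE → 58
sensor=S: temp >= 13 AND status IN ('warn', 'offline') → 22
sensor=U: ELSE → 67
sensor=W: ELSE → 64
sensor=X: temp >= -6 AND humidity BETWEEN 56 AND 61 → 65
sensor=Z: temp >= 13 AND status IN ('warn', 'offline') → 60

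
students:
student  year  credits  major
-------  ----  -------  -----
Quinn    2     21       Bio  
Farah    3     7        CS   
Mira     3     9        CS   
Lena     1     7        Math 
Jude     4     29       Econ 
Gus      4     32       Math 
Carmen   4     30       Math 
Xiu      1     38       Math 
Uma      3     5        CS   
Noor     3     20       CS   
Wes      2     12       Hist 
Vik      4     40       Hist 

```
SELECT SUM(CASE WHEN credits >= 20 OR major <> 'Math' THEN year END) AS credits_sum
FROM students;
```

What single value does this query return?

33

student=Quinn: ✓ → 2
student=Farah: ✓ → 3
student=Mira: ✓ → 3
student=Lena: ✗
student=Jude: ✓ → 4
student=Gus: ✓ → 4
student=Carmen: ✓ → 4
student=Xiu: ✓ → 1
student=Uma: ✓ → 3
student=Noor: ✓ → 3
student=Wes: ✓ → 2
student=Vik: ✓ → 4
credits_sum = 2 + 3 + 3 + 4 + 4 + 4 + 1 + 3 + 3 + 2 + 4 = 33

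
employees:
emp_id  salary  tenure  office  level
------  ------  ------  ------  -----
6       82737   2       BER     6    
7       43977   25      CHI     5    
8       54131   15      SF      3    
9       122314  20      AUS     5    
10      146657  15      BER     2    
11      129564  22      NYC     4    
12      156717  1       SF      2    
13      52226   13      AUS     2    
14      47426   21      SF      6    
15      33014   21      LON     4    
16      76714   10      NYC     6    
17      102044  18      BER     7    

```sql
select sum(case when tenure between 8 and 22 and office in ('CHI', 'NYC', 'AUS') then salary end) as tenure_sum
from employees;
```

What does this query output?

380818

emp_id=6: ✗
emp_id=7: ✗
emp_id=8: ✗
emp_id=9: ✓ → 122314
emp_id=10: ✗
emp_id=11: ✓ → 129564
emp_id=12: ✗
emp_id=13: ✓ → 52226
emp_id=14: ✗
emp_id=15: ✗
emp_id=16: ✓ → 76714
emp_id=17: ✗
tenure_sum = 122314 + 129564 + 52226 + 76714 = 380818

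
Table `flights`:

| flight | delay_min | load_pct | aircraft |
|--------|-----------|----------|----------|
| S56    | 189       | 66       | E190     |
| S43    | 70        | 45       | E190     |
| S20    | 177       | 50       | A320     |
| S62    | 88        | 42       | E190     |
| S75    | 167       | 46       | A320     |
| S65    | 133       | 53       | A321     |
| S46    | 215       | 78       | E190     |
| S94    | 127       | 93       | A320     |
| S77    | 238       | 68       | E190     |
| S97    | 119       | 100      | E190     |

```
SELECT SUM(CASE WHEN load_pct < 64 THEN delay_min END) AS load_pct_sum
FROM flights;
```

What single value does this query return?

flight=S56: ✗
flight=S43: ✓ → 70
flight=S20: ✓ → 177
flight=S62: ✓ → 88
flight=S75: ✓ → 167
flight=S65: ✓ → 133
flight=S46: ✗
flight=S94: ✗
flight=S77: ✗
flight=S97: ✗
load_pct_sum = 70 + 177 + 88 + 167 + 133 = 635

635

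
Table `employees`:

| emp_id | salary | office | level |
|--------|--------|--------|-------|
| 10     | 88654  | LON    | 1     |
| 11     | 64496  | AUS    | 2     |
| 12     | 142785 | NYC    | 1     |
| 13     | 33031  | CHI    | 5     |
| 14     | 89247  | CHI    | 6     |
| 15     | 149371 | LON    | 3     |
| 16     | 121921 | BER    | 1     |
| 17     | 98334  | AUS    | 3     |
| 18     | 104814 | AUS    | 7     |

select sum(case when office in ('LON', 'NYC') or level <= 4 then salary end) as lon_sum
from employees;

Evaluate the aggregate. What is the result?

665561

emp_id=10: ✓ → 88654
emp_id=11: ✓ → 64496
emp_id=12: ✓ → 142785
emp_id=13: ✗
emp_id=14: ✗
emp_id=15: ✓ → 149371
emp_id=16: ✓ → 121921
emp_id=17: ✓ → 98334
emp_id=18: ✗
lon_sum = 88654 + 64496 + 142785 + 149371 + 121921 + 98334 = 665561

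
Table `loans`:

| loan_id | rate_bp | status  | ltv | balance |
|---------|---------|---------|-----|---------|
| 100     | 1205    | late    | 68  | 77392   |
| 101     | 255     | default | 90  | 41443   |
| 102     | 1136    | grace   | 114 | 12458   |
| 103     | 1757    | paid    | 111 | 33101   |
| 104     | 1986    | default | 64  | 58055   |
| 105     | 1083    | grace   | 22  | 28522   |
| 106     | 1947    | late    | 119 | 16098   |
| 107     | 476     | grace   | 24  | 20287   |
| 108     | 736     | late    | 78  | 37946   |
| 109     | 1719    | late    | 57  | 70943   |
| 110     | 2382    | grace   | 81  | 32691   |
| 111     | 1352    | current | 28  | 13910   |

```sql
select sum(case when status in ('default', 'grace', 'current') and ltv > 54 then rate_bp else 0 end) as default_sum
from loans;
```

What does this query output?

5759

loan_id=100: ✗
loan_id=101: ✓ → 255
loan_id=102: ✓ → 1136
loan_id=103: ✗
loan_id=104: ✓ → 1986
loan_id=105: ✗
loan_id=106: ✗
loan_id=107: ✗
loan_id=108: ✗
loan_id=109: ✗
loan_id=110: ✓ → 2382
loan_id=111: ✗
default_sum = 255 + 1136 + 1986 + 2382 = 5759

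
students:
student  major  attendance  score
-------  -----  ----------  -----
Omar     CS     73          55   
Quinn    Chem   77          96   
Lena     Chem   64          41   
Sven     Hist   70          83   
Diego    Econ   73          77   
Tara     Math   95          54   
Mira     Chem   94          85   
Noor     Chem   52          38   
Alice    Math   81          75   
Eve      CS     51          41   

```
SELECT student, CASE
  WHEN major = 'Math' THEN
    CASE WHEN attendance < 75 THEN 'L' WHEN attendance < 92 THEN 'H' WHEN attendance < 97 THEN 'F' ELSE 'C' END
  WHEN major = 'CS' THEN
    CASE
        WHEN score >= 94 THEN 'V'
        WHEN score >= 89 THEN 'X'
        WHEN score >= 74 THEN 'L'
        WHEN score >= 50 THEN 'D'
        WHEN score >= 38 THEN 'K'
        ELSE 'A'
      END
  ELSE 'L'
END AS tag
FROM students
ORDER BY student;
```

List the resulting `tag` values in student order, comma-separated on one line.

H, L, K, L, L, L, D, L, L, F

student=Alice: major='Math' → inner[attendance < 92] → H
student=Diego: major='Econ' → outer ELSE → L
student=Eve: major='CS' → inner[score >= 38] → K
student=Lena: major='Chem' → outer ELSE → L
student=Mira: major='Chem' → outer ELSE → L
student=Noor: major='Chem' → outer ELSE → L
student=Omar: major='CS' → inner[score >= 50] → D
student=Quinn: major='Chem' → outer ELSE → L
student=Sven: major='Hist' → outer ELSE → L
student=Tara: major='Math' → inner[attendance < 97] → F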